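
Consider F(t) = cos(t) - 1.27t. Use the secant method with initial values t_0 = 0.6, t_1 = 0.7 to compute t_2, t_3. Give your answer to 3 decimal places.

0.634, 0.634

F(0.6) = 0.06334, F(0.7) = -0.12416
t_2 = 0.70000 − (-0.12416)·(0.70000 − 0.60000) / (-0.12416 − 0.06334) = 0.70000 − (-0.01242)/(-0.18749) = 0.63378
F(0.63378) = 0.00089
t_3 = 0.63378 − 0.00089·(0.63378 − 0.70000) / (0.00089 − (-0.12416)) = 0.63378 − (-0.00006)/(0.12505) = 0.63425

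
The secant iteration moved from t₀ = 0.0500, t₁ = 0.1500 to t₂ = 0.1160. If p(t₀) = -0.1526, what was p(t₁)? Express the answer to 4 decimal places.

The secant line through (0.0500, -0.1526) and (0.1500, p(t₁)) crosses zero at t₂ = 0.1160.
So (0.0500, -0.1526), (0.1500, p(t₁)), (0.1160, 0) are collinear:
p(t₁) = -0.1526 · (0.1500 − 0.1160) / (0.0500 − 0.1160) = -0.1526 · (0.034000)/(-0.066000) = 0.078612

0.0786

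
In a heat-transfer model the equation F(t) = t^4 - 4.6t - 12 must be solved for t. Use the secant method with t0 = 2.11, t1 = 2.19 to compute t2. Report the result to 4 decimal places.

2.1636

F(2.11) = -1.884806, F(2.19) = 0.928575
t2 = 2.190000 − 0.928575·(2.190000 − 2.110000) / (0.928575 − (-1.884806)) = 2.190000 − (0.074286)/(2.813381) = 2.163595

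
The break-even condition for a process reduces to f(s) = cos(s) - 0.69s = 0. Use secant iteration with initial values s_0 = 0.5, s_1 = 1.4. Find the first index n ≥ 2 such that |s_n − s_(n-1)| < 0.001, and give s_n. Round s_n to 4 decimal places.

n = 5, s_n = 0.9004

f(0.5) = 0.532583, f(1.4) = -0.796033
s_2 = 1.400000 − (-0.796033)·(0.900000)/(-1.328615) = 0.860770;  |Δ| = 0.539230
f(0.860770) = 0.057923
s_3 = 0.860770 − 0.057923·(-0.539230)/(0.853956) = 0.897345;  |Δ| = 0.036575
f(0.897345) = 0.004519
s_4 = 0.897345 − 0.004519·(0.036575)/(-0.053403) = 0.900440;  |Δ| = 0.003095
f(0.900440) = -0.000039
s_5 = 0.900440 − (-0.000039)·(0.003095)/(-0.004558) = 0.900414;  |Δ| = 0.000026
|s_5 − s_4| = 0.000026 < 0.001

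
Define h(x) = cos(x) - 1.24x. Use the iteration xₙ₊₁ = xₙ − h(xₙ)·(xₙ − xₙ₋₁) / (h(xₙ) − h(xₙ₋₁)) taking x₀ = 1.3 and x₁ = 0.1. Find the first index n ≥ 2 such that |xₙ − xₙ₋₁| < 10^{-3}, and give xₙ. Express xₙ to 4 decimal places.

n = 5, xₙ = 0.6446

h(1.3) = -1.344501, h(0.1) = 0.871004
x₂ = 0.100000 − 0.871004·(-1.200000)/(2.215505) = 0.571768;  |Δ| = 0.471768
h(0.571768) = 0.131953
x₃ = 0.571768 − 0.131953·(0.471768)/(-0.739051) = 0.655999;  |Δ| = 0.084231
h(0.655999) = -0.021001
x₄ = 0.655999 − (-0.021001)·(0.084231)/(-0.152953) = 0.644434;  |Δ| = 0.011565
h(0.644434) = 0.000341
x₅ = 0.644434 − 0.000341·(-0.011565)/(0.021341) = 0.644619;  |Δ| = 0.000185
|x₅ − x₄| = 0.000185 < 10^{-3}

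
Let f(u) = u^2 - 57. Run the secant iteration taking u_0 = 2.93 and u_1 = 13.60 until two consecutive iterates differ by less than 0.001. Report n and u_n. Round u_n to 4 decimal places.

n = 7, u_n = 7.5498

f(2.93) = -48.415100, f(13.60) = 127.960000
u_2 = 13.600000 − 127.960000·(10.670000)/(176.375100) = 5.858923;  |Δ| = 7.741077
f(5.858923) = -22.673019
u_3 = 5.858923 − (-22.673019)·(-7.741077)/(-150.633019) = 7.024097;  |Δ| = 1.165173
f(7.024097) = -7.662068
u_4 = 7.024097 − (-7.662068)·(1.165173)/(15.010952) = 7.618838;  |Δ| = 0.594742
f(7.618838) = 1.046695
u_5 = 7.618838 − 1.046695·(0.594742)/(8.708762) = 7.547357;  |Δ| = 0.071481
f(7.547357) = -0.037403
u_6 = 7.547357 − (-0.037403)·(-0.071481)/(-1.084098) = 7.549823;  |Δ| = 0.002466
f(7.549823) = -0.000170
u_7 = 7.549823 − (-0.000170)·(0.002466)/(0.037233) = 7.549834;  |Δ| = 0.000011
|u_7 − u_6| = 0.000011 < 0.001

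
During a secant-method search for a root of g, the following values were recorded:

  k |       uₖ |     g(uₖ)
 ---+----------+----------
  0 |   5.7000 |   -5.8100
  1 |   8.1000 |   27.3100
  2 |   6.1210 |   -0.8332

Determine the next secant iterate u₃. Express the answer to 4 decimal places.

6.1796

u₃ = 6.1210 − (-0.8332)·(6.1210 − 8.1000) / (-0.8332 − 27.3100)
   = 6.1210 − (1.648903)/(-28.143200) = 6.179590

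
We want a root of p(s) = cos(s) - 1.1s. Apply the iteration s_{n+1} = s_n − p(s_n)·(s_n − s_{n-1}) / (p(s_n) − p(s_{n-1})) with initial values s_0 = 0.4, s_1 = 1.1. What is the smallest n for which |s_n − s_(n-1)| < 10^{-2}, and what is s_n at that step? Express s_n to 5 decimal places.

p(0.4) = 0.4810610, p(1.1) = -0.7564039
s_2 = 1.1000000 − (-0.7564039)·(0.7000000)/(-1.2374649) = 0.6721230;  |Δ| = 0.4278770
p(0.6721230) = 0.0431662
s_3 = 0.6721230 − 0.0431662·(-0.4278770)/(0.7995701) = 0.6952227;  |Δ| = 0.0230997
p(0.6952227) = 0.0031661
s_4 = 0.6952227 − 0.0031661·(0.0230997)/(-0.0400001) = 0.6970511;  |Δ| = 0.0018284
|s_4 − s_3| = 0.0018284 < 10^{-2}

n = 4, s_n = 0.69705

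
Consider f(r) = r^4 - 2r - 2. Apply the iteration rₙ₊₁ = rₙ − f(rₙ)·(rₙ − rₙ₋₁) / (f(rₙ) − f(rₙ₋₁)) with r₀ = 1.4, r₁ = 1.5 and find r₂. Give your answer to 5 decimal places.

1.49388

f(1.4) = -0.9584000, f(1.5) = 0.0625000
r₂ = 1.5000000 − 0.0625000·(1.5000000 − 1.4000000) / (0.0625000 − (-0.9584000)) = 1.5000000 − (0.0062500)/(1.0209000) = 1.4938780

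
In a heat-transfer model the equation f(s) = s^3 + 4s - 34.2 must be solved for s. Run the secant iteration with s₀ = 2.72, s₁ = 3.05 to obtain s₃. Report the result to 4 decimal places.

2.8372

f(2.72) = -3.196352, f(3.05) = 6.372625
s₂ = 3.050000 − 6.372625·(3.050000 − 2.720000) / (6.372625 − (-3.196352)) = 3.050000 − (2.102966)/(9.568977) = 2.830231
f(2.830231) = -0.208343
s₃ = 2.830231 − (-0.208343)·(2.830231 − 3.050000) / (-0.208343 − 6.372625) = 2.830231 − (0.045787)/(-6.580968) = 2.837188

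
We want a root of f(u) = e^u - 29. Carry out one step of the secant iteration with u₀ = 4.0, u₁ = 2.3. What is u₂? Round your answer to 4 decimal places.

3.0248

f(4.0) = 25.598150, f(2.3) = -19.025818
u₂ = 2.300000 − (-19.025818)·(2.300000 − 4.000000) / (-19.025818 − 25.598150) = 2.300000 − (32.343890)/(-44.623968) = 3.024810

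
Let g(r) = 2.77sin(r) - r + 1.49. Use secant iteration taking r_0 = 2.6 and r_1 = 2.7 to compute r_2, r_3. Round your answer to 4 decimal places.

2.6924, 2.6925

g(2.6) = 0.317939, g(2.7) = -0.026158
r_2 = 2.700000 − (-0.026158)·(2.700000 − 2.600000) / (-0.026158 − 0.317939) = 2.700000 − (-0.002616)/(-0.344097) = 2.692398
g(2.692398) = 0.000447
r_3 = 2.692398 − 0.000447·(2.692398 − 2.700000) / (0.000447 − (-0.026158)) = 2.692398 − (-0.000003)/(0.026605) = 2.692526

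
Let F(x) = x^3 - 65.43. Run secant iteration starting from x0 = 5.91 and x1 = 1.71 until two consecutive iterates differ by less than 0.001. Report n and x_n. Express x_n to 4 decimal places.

F(5.91) = 140.995071, F(1.71) = -60.429789
x2 = 1.710000 − (-60.429789)·(-4.200000)/(-201.424860) = 2.970049;  |Δ| = 1.260049
F(2.970049) = -39.230641
x3 = 2.970049 − (-39.230641)·(1.260049)/(21.199148) = 5.301865;  |Δ| = 2.331816
F(5.301865) = 83.604190
x4 = 5.301865 − 83.604190·(2.331816)/(122.834831) = 3.714777;  |Δ| = 1.587087
F(3.714777) = -14.167664
x5 = 3.714777 − (-14.167664)·(-1.587087)/(-97.771854) = 3.944755;  |Δ| = 0.229977
F(3.944755) = -4.045312
x6 = 3.944755 − (-4.045312)·(0.229977)/(10.122352) = 4.036663;  |Δ| = 0.091909
F(4.036663) = 0.346021
x7 = 4.036663 − 0.346021·(0.091909)/(4.391333) = 4.029421;  |Δ| = 0.007242
F(4.029421) = -0.007365
x8 = 4.029421 − (-0.007365)·(-0.007242)/(-0.353386) = 4.029572;  |Δ| = 0.000151
|x8 − x7| = 0.000151 < 0.001

n = 8, x_n = 4.0296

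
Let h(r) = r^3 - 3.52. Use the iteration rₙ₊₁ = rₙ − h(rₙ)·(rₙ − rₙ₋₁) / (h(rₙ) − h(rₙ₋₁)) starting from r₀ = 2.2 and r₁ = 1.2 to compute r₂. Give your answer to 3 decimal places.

h(2.2) = 7.12800, h(1.2) = -1.79200
r₂ = 1.20000 − (-1.79200)·(1.20000 − 2.20000) / (-1.79200 − 7.12800) = 1.20000 − (1.79200)/(-8.92000) = 1.40090

1.401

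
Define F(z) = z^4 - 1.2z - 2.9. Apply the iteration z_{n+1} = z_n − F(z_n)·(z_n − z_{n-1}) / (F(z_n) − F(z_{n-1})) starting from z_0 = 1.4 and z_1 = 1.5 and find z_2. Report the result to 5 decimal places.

F(1.4) = -0.7384000, F(1.5) = 0.3625000
z_2 = 1.5000000 − 0.3625000·(1.5000000 − 1.4000000) / (0.3625000 − (-0.7384000)) = 1.5000000 − (0.0362500)/(1.1009000) = 1.4670724

1.46707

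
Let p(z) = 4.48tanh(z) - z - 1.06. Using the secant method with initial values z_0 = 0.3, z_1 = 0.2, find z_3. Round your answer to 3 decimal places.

0.318

p(0.3) = -0.05492, p(0.2) = -0.37576
z_2 = 0.20000 − (-0.37576)·(0.20000 − 0.30000) / (-0.37576 − (-0.05492)) = 0.20000 − (0.03758)/(-0.32084) = 0.31712
p(0.31712) = -0.00221
z_3 = 0.31712 − (-0.00221)·(0.31712 − 0.20000) / (-0.00221 − (-0.37576)) = 0.31712 − (-0.00026)/(0.37355) = 0.31781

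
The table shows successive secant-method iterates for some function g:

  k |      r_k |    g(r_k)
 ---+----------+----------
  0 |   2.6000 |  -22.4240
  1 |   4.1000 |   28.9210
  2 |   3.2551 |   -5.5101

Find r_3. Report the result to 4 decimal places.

r_3 = 3.2551 − (-5.5101)·(3.2551 − 4.1000) / (-5.5101 − 28.9210)
   = 3.2551 − (4.655483)/(-34.431100) = 3.390312

3.3903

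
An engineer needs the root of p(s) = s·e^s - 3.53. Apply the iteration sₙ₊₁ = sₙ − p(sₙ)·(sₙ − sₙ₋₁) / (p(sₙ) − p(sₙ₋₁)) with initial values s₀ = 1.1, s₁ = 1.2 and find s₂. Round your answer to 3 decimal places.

1.133

p(1.1) = -0.22542, p(1.2) = 0.45414
s₂ = 1.20000 − 0.45414·(1.20000 − 1.10000) / (0.45414 − (-0.22542)) = 1.20000 − (0.04541)/(0.67956) = 1.13317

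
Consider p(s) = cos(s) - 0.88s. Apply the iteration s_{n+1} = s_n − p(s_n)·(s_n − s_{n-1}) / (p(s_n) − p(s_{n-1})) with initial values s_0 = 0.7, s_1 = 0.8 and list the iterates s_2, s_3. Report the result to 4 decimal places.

p(0.7) = 0.148842, p(0.8) = -0.007293
s_2 = 0.800000 − (-0.007293)·(0.800000 − 0.700000) / (-0.007293 − 0.148842) = 0.800000 − (-0.000729)/(-0.156135) = 0.795329
p(0.795329) = 0.000161
s_3 = 0.795329 − 0.000161·(0.795329 − 0.800000) / (0.000161 − (-0.007293)) = 0.795329 − (-0.000001)/(0.007454) = 0.795429

0.7953, 0.7954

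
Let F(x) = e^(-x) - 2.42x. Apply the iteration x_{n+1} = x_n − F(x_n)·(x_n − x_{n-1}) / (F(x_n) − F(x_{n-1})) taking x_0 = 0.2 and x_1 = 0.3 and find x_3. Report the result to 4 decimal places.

F(0.2) = 0.334731, F(0.3) = 0.014818
x_2 = 0.300000 − 0.014818·(0.300000 − 0.200000) / (0.014818 − 0.334731) = 0.300000 − (0.001482)/(-0.319913) = 0.304632
F(0.304632) = 0.000185
x_3 = 0.304632 − 0.000185·(0.304632 − 0.300000) / (0.000185 − 0.014818) = 0.304632 − (0.000001)/(-0.014633) = 0.304691

0.3047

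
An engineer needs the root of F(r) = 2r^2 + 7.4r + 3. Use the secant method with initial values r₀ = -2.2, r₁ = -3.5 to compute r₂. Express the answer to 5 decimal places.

F(-2.2) = -3.6000000, F(-3.5) = 1.6000000
r₂ = -3.5000000 − 1.6000000·(-3.5000000 − (-2.2000000)) / (1.6000000 − (-3.6000000)) = -3.5000000 − (-2.0800000)/(5.2000000) = -3.1000000

-3.10000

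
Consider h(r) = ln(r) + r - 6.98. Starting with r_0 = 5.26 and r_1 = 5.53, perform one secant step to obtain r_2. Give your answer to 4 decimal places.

h(5.26) = -0.059869, h(5.53) = 0.260188
r_2 = 5.530000 − 0.260188·(5.530000 − 5.260000) / (0.260188 − (-0.059869)) = 5.530000 − (0.070251)/(0.320057) = 5.310505

5.3105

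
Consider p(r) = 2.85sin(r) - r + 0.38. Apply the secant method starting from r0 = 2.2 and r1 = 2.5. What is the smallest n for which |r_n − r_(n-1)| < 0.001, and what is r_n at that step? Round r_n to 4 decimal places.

p(2.2) = 0.484215, p(2.5) = -0.414354
r2 = 2.500000 − (-0.414354)·(0.300000)/(-0.898569) = 2.361662;  |Δ| = 0.138338
p(2.361662) = 0.022544
r3 = 2.361662 − 0.022544·(-0.138338)/(0.436898) = 2.368800;  |Δ| = 0.007138
p(2.368800) = 0.000891
r4 = 2.368800 − 0.000891·(0.007138)/(-0.021653) = 2.369094;  |Δ| = 0.000294
|r4 − r3| = 0.000294 < 0.001

n = 4, r_n = 2.3691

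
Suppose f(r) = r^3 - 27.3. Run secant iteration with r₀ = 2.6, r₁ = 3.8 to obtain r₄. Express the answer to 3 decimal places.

3.012

f(2.6) = -9.72400, f(3.8) = 27.57200
r₂ = 3.80000 − 27.57200·(3.80000 − 2.60000) / (27.57200 − (-9.72400)) = 3.80000 − (33.08640)/(37.29600) = 2.91287
f(2.91287) = -2.58485
r₃ = 2.91287 − (-2.58485)·(2.91287 − 3.80000) / (-2.58485 − 27.57200) = 2.91287 − (2.29309)/(-30.15685) = 2.98891
f(2.98891) = -0.59835
r₄ = 2.98891 − (-0.59835)·(2.98891 − 2.91287) / (-0.59835 − (-2.58485)) = 2.98891 − (-0.04550)/(1.98649) = 3.01181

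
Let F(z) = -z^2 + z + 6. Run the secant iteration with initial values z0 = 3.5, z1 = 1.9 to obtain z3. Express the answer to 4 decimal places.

F(3.5) = -2.750000, F(1.9) = 4.290000
z2 = 1.900000 − 4.290000·(1.900000 − 3.500000) / (4.290000 − (-2.750000)) = 1.900000 − (-6.864000)/(7.040000) = 2.875000
F(2.875000) = 0.609375
z3 = 2.875000 − 0.609375·(2.875000 − 1.900000) / (0.609375 − 4.290000) = 2.875000 − (0.594141)/(-3.680625) = 3.036424

3.0364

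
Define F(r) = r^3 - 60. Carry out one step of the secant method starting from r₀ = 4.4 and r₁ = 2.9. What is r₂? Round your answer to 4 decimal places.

3.7786

F(4.4) = 25.184000, F(2.9) = -35.611000
r₂ = 2.900000 − (-35.611000)·(2.900000 − 4.400000) / (-35.611000 − 25.184000) = 2.900000 − (53.416500)/(-60.795000) = 3.778633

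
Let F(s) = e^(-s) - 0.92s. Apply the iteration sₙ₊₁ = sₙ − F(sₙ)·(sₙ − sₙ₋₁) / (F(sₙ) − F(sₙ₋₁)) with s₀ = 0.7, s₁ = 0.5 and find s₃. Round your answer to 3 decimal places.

F(0.7) = -0.14741, F(0.5) = 0.14653
s₂ = 0.50000 − 0.14653·(0.50000 − 0.70000) / (0.14653 − (-0.14741)) = 0.50000 − (-0.02931)/(0.29395) = 0.59970
F(0.59970) = -0.00275
s₃ = 0.59970 − (-0.00275)·(0.59970 − 0.50000) / (-0.00275 − 0.14653) = 0.59970 − (-0.00027)/(-0.14928) = 0.59786

0.598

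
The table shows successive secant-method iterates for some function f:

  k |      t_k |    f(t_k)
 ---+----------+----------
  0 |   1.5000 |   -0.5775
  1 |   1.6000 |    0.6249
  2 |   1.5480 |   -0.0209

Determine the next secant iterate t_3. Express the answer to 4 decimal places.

1.5497

t_3 = 1.5480 − (-0.0209)·(1.5480 − 1.6000) / (-0.0209 − 0.6249)
   = 1.5480 − (0.001087)/(-0.645800) = 1.549683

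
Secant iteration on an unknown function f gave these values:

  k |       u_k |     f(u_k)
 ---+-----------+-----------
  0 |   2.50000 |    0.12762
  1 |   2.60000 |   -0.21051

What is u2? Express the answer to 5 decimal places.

2.53774

u2 = 2.60000 − (-0.21051)·(2.60000 − 2.50000) / (-0.21051 − 0.12762)
   = 2.60000 − (-0.0210510)/(-0.3381300) = 2.5377429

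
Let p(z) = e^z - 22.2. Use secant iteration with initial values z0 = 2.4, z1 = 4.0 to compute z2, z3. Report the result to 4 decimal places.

2.8104, 2.9853

p(2.4) = -11.176824, p(4.0) = 32.398150
z2 = 4.000000 − 32.398150·(4.000000 − 2.400000) / (32.398150 − (-11.176824)) = 4.000000 − (51.837040)/(43.574974) = 2.810394
p(2.810394) = -5.583532
z3 = 2.810394 − (-5.583532)·(2.810394 − 4.000000) / (-5.583532 − 32.398150) = 2.810394 − (6.642202)/(-37.981682) = 2.985273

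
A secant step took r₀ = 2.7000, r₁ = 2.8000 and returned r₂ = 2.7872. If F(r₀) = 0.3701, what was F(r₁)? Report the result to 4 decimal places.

The secant line through (2.7000, 0.3701) and (2.8000, F(r₁)) crosses zero at r₂ = 2.7872.
So (2.7000, 0.3701), (2.8000, F(r₁)), (2.7872, 0) are collinear:
F(r₁) = 0.3701 · (2.8000 − 2.7872) / (2.7000 − 2.7872) = 0.3701 · (0.012800)/(-0.087200) = -0.054327

-0.0543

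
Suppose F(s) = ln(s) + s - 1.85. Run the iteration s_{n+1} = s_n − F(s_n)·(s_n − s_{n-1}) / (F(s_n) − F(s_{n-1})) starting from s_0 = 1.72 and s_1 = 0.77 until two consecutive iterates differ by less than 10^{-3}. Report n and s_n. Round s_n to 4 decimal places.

n = 5, s_n = 1.4669

F(1.72) = 0.412324, F(0.77) = -1.341365
s_2 = 0.770000 − (-1.341365)·(-0.950000)/(-1.753689) = 1.496638;  |Δ| = 0.726638
F(1.496638) = 0.049859
s_3 = 1.496638 − 0.049859·(0.726638)/(1.391223) = 1.470596;  |Δ| = 0.026041
F(1.470596) = 0.006264
s_4 = 1.470596 − 0.006264·(-0.026041)/(-0.043594) = 1.466854;  |Δ| = 0.003742
F(1.466854) = -0.000026
s_5 = 1.466854 − (-0.000026)·(-0.003742)/(-0.006290) = 1.466869;  |Δ| = 0.000015
|s_5 − s_4| = 0.000015 < 10^{-3}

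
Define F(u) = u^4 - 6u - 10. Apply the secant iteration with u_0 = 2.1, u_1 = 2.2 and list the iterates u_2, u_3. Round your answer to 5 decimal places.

F(2.1) = -3.1519000, F(2.2) = 0.2256000
u_2 = 2.2000000 − 0.2256000·(2.2000000 − 2.1000000) / (0.2256000 − (-3.1519000)) = 2.2000000 − (0.0225600)/(3.3775000) = 2.1933205
F(2.1933205) = -0.0175231
u_3 = 2.1933205 − (-0.0175231)·(2.1933205 − 2.2000000) / (-0.0175231 − 0.2256000) = 2.1933205 − (0.0001170)/(-0.2431231) = 2.1938019

2.19332, 2.19380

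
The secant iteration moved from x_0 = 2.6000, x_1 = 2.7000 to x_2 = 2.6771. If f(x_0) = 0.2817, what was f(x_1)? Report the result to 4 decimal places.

-0.0837

The secant line through (2.6000, 0.2817) and (2.7000, f(x_1)) crosses zero at x_2 = 2.6771.
So (2.6000, 0.2817), (2.7000, f(x_1)), (2.6771, 0) are collinear:
f(x_1) = 0.2817 · (2.7000 − 2.6771) / (2.6000 − 2.6771) = 0.2817 · (0.022900)/(-0.077100) = -0.083670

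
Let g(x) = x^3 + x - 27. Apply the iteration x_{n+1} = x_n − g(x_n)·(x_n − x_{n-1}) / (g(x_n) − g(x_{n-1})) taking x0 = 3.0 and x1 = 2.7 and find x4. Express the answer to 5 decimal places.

2.88894

g(3.0) = 3.0000000, g(2.7) = -4.6170000
x2 = 2.7000000 − (-4.6170000)·(2.7000000 − 3.0000000) / (-4.6170000 − 3.0000000) = 2.7000000 − (1.3851000)/(-7.6170000) = 2.8818432
g(2.8818432) = -0.1843896
x3 = 2.8818432 − (-0.1843896)·(2.8818432 − 2.7000000) / (-0.1843896 − (-4.6170000)) = 2.8818432 − (-0.0335300)/(4.4326104) = 2.8894076
g(2.8894076) = 0.0121372
x4 = 2.8894076 − 0.0121372·(2.8894076 − 2.8818432) / (0.0121372 − (-0.1843896)) = 2.8894076 − (0.0000918)/(0.1965268) = 2.8889405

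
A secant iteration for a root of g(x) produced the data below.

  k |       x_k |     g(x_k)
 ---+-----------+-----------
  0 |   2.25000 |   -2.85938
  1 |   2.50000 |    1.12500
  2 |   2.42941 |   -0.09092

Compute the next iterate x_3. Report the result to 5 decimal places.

2.43469

x_3 = 2.42941 − (-0.09092)·(2.42941 − 2.50000) / (-0.09092 − 1.12500)
   = 2.42941 − (0.0064180)/(-1.2159200) = 2.4346883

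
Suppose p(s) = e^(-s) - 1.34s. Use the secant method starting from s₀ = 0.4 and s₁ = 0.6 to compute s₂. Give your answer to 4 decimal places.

0.4690

p(0.4) = 0.134320, p(0.6) = -0.255188
s₂ = 0.600000 − (-0.255188)·(0.600000 − 0.400000) / (-0.255188 − 0.134320) = 0.600000 − (-0.051038)/(-0.389508) = 0.468969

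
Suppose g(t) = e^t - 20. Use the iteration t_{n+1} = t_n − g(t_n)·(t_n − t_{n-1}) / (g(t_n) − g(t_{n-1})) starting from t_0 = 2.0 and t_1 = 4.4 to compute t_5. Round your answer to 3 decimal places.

g(2.0) = -12.61094, g(4.4) = 61.45087
t_2 = 4.40000 − 61.45087·(4.40000 − 2.00000) / (61.45087 − (-12.61094)) = 4.40000 − (147.48208)/(74.06181) = 2.40866
g(2.40866) = -8.88092
t_3 = 2.40866 − (-8.88092)·(2.40866 − 4.40000) / (-8.88092 − 61.45087) = 2.40866 − (17.68492)/(-70.33179) = 2.66011
g(2.66011) = -5.70211
t_4 = 2.66011 − (-5.70211)·(2.66011 − 2.40866) / (-5.70211 − (-8.88092)) = 2.66011 − (-1.43379)/(3.17882) = 3.11116
g(3.11116) = 2.44704
t_5 = 3.11116 − 2.44704·(3.11116 − 2.66011) / (2.44704 − (-5.70211)) = 3.11116 − (1.10373)/(8.14915) = 2.97572

2.976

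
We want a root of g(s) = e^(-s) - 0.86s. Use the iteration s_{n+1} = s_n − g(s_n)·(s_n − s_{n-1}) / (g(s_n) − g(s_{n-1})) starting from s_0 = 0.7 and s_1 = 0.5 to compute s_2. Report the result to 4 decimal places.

0.6252

g(0.7) = -0.105415, g(0.5) = 0.176531
s_2 = 0.500000 − 0.176531·(0.500000 − 0.700000) / (0.176531 − (-0.105415)) = 0.500000 − (-0.035306)/(0.281945) = 0.625223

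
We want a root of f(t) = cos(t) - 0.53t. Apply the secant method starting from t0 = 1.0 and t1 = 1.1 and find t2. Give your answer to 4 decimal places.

1.0074

f(1.0) = 0.010302, f(1.1) = -0.129404
t2 = 1.100000 − (-0.129404)·(1.100000 − 1.000000) / (-0.129404 − 0.010302) = 1.100000 − (-0.012940)/(-0.139706) = 1.007374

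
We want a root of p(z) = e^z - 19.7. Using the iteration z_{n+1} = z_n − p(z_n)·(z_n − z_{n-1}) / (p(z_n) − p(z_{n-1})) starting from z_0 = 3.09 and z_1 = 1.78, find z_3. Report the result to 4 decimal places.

3.0365

p(3.09) = 2.277078, p(1.78) = -13.770144
z_2 = 1.780000 − (-13.770144)·(1.780000 − 3.090000) / (-13.770144 − 2.277078) = 1.780000 − (18.038888)/(-16.047222) = 2.904113
p(2.904113) = -1.450953
z_3 = 2.904113 − (-1.450953)·(2.904113 − 1.780000) / (-1.450953 − (-13.770144)) = 2.904113 − (-1.631035)/(12.319191) = 3.036511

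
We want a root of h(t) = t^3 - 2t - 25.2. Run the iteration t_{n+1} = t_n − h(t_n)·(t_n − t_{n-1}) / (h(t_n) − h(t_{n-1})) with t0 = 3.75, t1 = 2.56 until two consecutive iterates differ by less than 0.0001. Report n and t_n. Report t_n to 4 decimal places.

h(3.75) = 20.034375, h(2.56) = -13.542784
t2 = 2.560000 − (-13.542784)·(-1.190000)/(-33.577159) = 3.039967;  |Δ| = 0.479967
h(3.039967) = -3.186397
t3 = 3.039967 − (-3.186397)·(0.479967)/(10.356387) = 3.187640;  |Δ| = 0.147673
h(3.187640) = 0.814486
t4 = 3.187640 − 0.814486·(0.147673)/(4.000883) = 3.157577;  |Δ| = 0.030063
h(3.157577) = -0.033183
t5 = 3.157577 − (-0.033183)·(-0.030063)/(-0.847670) = 3.158754;  |Δ| = 0.001177
h(3.158754) = -0.000323
t6 = 3.158754 − (-0.000323)·(0.001177)/(0.032860) = 3.158766;  |Δ| = 0.000012
|t6 − t5| = 0.000012 < 0.0001

n = 6, t_n = 3.1588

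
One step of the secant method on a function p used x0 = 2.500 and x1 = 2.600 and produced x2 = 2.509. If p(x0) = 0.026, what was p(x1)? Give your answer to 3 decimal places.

The secant line through (2.500, 0.026) and (2.600, p(x1)) crosses zero at x2 = 2.509.
So (2.500, 0.026), (2.600, p(x1)), (2.509, 0) are collinear:
p(x1) = 0.026 · (2.600 − 2.509) / (2.500 − 2.509) = 0.026 · (0.09100)/(-0.00900) = -0.26289

-0.263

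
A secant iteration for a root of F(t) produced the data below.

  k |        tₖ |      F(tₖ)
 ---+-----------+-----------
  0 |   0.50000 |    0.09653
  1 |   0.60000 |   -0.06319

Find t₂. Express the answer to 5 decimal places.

t₂ = 0.60000 − (-0.06319)·(0.60000 − 0.50000) / (-0.06319 − 0.09653)
   = 0.60000 − (-0.0063190)/(-0.1597200) = 0.5604370

0.56044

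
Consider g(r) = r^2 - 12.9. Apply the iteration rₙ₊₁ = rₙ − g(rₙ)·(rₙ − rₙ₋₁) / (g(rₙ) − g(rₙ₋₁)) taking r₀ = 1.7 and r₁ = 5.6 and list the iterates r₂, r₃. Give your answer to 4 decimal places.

3.0712, 3.4711

g(1.7) = -10.010000, g(5.6) = 18.460000
r₂ = 5.600000 − 18.460000·(5.600000 − 1.700000) / (18.460000 − (-10.010000)) = 5.600000 − (71.994000)/(28.470000) = 3.071233
g(3.071233) = -3.467529
r₃ = 3.071233 − (-3.467529)·(3.071233 − 5.600000) / (-3.467529 − 18.460000) = 3.071233 − (8.768572)/(-21.927529) = 3.471122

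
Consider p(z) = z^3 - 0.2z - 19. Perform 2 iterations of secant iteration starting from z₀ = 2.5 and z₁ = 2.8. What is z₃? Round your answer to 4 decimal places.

p(2.5) = -3.875000, p(2.8) = 2.392000
z₂ = 2.800000 − 2.392000·(2.800000 − 2.500000) / (2.392000 − (-3.875000)) = 2.800000 − (0.717600)/(6.267000) = 2.685495
p(2.685495) = -0.169613
z₃ = 2.685495 − (-0.169613)·(2.685495 − 2.800000) / (-0.169613 − 2.392000) = 2.685495 − (0.019421)/(-2.561613) = 2.693077

2.6931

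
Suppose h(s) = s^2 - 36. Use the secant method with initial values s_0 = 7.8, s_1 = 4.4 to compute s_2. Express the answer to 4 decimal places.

5.7639

h(7.8) = 24.840000, h(4.4) = -16.640000
s_2 = 4.400000 − (-16.640000)·(4.400000 − 7.800000) / (-16.640000 − 24.840000) = 4.400000 − (56.576000)/(-41.480000) = 5.763934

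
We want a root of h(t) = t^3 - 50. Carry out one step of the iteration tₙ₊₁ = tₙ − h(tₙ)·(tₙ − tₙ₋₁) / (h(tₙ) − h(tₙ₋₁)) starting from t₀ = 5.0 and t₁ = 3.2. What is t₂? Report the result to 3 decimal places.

h(5.0) = 75.00000, h(3.2) = -17.23200
t₂ = 3.20000 − (-17.23200)·(3.20000 − 5.00000) / (-17.23200 − 75.00000) = 3.20000 − (31.01760)/(-92.23200) = 3.53630

3.536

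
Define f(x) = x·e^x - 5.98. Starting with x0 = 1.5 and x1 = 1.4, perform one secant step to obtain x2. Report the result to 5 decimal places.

1.42896

f(1.5) = 0.7425336, f(1.4) = -0.3027200
x2 = 1.4000000 − (-0.3027200)·(1.4000000 − 1.5000000) / (-0.3027200 − 0.7425336) = 1.4000000 − (0.0302720)/(-1.0452537) = 1.4289614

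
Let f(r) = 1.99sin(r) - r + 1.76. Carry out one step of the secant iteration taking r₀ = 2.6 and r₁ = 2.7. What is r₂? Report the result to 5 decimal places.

f(2.6) = 0.1858477, f(2.7) = -0.0895140
r₂ = 2.7000000 − (-0.0895140)·(2.7000000 − 2.6000000) / (-0.0895140 − 0.1858477) = 2.7000000 − (-0.0089514)/(-0.2753618) = 2.6674922

2.66749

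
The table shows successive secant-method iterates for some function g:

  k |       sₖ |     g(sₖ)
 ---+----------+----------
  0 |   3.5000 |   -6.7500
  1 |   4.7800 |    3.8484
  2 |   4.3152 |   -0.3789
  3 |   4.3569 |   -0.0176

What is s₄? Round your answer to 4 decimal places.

s₄ = 4.3569 − (-0.0176)·(4.3569 − 4.3152) / (-0.0176 − (-0.3789))
   = 4.3569 − (-0.000734)/(0.361300) = 4.358931

4.3589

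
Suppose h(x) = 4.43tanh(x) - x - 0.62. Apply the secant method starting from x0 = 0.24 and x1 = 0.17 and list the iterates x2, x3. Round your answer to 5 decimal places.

h(0.24) = 0.1832462, h(0.17) = -0.0440720
x2 = 0.1700000 − (-0.0440720)·(0.1700000 − 0.2400000) / (-0.0440720 − 0.1832462) = 0.1700000 − (0.0030850)/(-0.2273181) = 0.1835715
h(0.1835715) = 0.0006368
x3 = 0.1835715 − 0.0006368·(0.1835715 − 0.1700000) / (0.0006368 − (-0.0440720)) = 0.1835715 − (0.0000086)/(0.0447088) = 0.1833782

0.18357, 0.18338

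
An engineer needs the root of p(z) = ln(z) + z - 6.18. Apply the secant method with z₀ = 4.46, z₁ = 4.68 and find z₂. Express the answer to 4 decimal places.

4.6445

p(4.46) = -0.224851, p(4.68) = 0.043298
z₂ = 4.680000 − 0.043298·(4.680000 − 4.460000) / (0.043298 − (-0.224851)) = 4.680000 − (0.009526)/(0.268149) = 4.644477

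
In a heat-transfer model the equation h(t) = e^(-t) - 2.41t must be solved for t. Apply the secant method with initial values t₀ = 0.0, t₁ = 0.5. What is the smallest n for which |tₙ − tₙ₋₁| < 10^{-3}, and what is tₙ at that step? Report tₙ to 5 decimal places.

h(0.0) = 1.0000000, h(0.5) = -0.5984693
t₂ = 0.5000000 − (-0.5984693)·(0.5000000)/(-1.5984693) = 0.3127992;  |Δ| = 0.1872008
h(0.3127992) = -0.0224494
t₃ = 0.3127992 − (-0.0224494)·(-0.1872008)/(0.5760199) = 0.3055034;  |Δ| = 0.0072958
h(0.3055034) = 0.0004892
t₄ = 0.3055034 − 0.0004892·(-0.0072958)/(0.0229387) = 0.3056590;  |Δ| = 0.0001556
|t₄ − t₃| = 0.0001556 < 10^{-3}

n = 4, tₙ = 0.30566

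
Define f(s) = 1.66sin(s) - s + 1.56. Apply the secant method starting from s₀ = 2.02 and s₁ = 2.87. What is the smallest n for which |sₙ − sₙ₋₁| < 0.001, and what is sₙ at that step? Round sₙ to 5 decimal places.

n = 5, sₙ = 2.52284

f(2.02) = 1.0353167, f(2.87) = -0.8646784
s₂ = 2.8700000 − (-0.8646784)·(0.8500000)/(-1.8999951) = 2.4831692;  |Δ| = 0.3868308
f(2.4831692) = 0.0925360
s₃ = 2.4831692 − 0.0925360·(-0.3868308)/(0.9572144) = 2.5205650;  |Δ| = 0.0373958
f(2.5205650) = 0.0053413
s₄ = 2.5205650 − 0.0053413·(0.0373958)/(-0.0871948) = 2.5228557;  |Δ| = 0.0022907
f(2.5228557) = -0.0000446
s₅ = 2.5228557 − (-0.0000446)·(0.0022907)/(-0.0053859) = 2.5228368;  |Δ| = 0.0000190
|s₅ − s₄| = 0.0000190 < 0.001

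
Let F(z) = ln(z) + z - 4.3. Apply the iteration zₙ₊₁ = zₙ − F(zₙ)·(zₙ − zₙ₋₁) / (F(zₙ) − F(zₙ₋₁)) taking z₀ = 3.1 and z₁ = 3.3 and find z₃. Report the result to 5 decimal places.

3.15197

F(3.1) = -0.0685979, F(3.3) = 0.1939225
z₂ = 3.3000000 − 0.1939225·(3.3000000 − 3.1000000) / (0.1939225 − (-0.0685979)) = 3.3000000 − (0.0387845)/(0.2625204) = 3.1522610
F(3.1522610) = 0.0003810
z₃ = 3.1522610 − 0.0003810·(3.1522610 − 3.3000000) / (0.0003810 − 0.1939225) = 3.1522610 − (-0.0000563)/(-0.1935415) = 3.1519702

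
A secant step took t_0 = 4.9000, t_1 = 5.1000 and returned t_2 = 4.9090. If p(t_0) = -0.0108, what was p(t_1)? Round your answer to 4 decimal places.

0.2292

The secant line through (4.9000, -0.0108) and (5.1000, p(t_1)) crosses zero at t_2 = 4.9090.
So (4.9000, -0.0108), (5.1000, p(t_1)), (4.9090, 0) are collinear:
p(t_1) = -0.0108 · (5.1000 − 4.9090) / (4.9000 − 4.9090) = -0.0108 · (0.191000)/(-0.009000) = 0.229200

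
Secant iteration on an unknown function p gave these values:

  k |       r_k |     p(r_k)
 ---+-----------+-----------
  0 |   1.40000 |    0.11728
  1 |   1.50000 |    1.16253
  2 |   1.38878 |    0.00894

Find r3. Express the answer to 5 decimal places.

r3 = 1.38878 − 0.00894·(1.38878 − 1.50000) / (0.00894 − 1.16253)
   = 1.38878 − (-0.0009943)/(-1.1535900) = 1.3879181

1.38792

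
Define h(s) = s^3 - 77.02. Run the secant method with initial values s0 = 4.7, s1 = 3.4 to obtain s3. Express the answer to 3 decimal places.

h(4.7) = 26.80300, h(3.4) = -37.71600
s2 = 3.40000 − (-37.71600)·(3.40000 − 4.70000) / (-37.71600 − 26.80300) = 3.40000 − (49.03080)/(-64.51900) = 4.15994
h(4.15994) = -5.03163
s3 = 4.15994 − (-5.03163)·(4.15994 − 3.40000) / (-5.03163 − (-37.71600)) = 4.15994 − (-3.82376)/(32.68437) = 4.27693

4.277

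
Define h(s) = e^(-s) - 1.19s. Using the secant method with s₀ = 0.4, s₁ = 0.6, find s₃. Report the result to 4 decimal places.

h(0.4) = 0.194320, h(0.6) = -0.165188
s₂ = 0.600000 − (-0.165188)·(0.600000 − 0.400000) / (-0.165188 − 0.194320) = 0.600000 − (-0.033038)/(-0.359508) = 0.508103
h(0.508103) = -0.003007
s₃ = 0.508103 − (-0.003007)·(0.508103 − 0.600000) / (-0.003007 − (-0.165188)) = 0.508103 − (0.000276)/(0.162181) = 0.506399

0.5064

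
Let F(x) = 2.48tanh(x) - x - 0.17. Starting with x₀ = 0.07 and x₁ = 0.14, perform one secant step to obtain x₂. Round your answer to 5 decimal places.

F(0.07) = -0.0666830, F(0.14) = 0.0349493
x₂ = 0.1400000 − 0.0349493·(0.1400000 − 0.0700000) / (0.0349493 − (-0.0666830)) = 0.1400000 − (0.0024464)/(0.1016323) = 0.1159284

0.11593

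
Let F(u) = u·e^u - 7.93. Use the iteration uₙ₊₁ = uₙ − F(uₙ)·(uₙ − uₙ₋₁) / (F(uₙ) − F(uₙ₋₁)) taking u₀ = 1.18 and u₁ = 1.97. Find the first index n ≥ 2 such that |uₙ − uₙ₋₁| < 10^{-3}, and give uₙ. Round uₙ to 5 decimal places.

n = 6, uₙ = 1.60040

F(1.18) = -4.0898384, F(1.97) = 6.1962327
u₂ = 1.9700000 − 6.1962327·(0.7900000)/(10.2860711) = 1.4941114;  |Δ| = 0.4758886
F(1.4941114) = -1.2731721
u₃ = 1.4941114 − (-1.2731721)·(-0.4758886)/(-7.4694048) = 1.5752274;  |Δ| = 0.0811160
F(1.5752274) = -0.3187529
u₄ = 1.5752274 − (-0.3187529)·(0.0811160)/(0.9544192) = 1.6023182;  |Δ| = 0.0270908
F(1.6023182) = 0.0247529
u₅ = 1.6023182 − 0.0247529·(0.0270908)/(0.3435058) = 1.6003660;  |Δ| = 0.0019522
F(1.6003660) = -0.0004334
u₆ = 1.6003660 − (-0.0004334)·(-0.0019522)/(-0.0251864) = 1.6003996;  |Δ| = 0.0000336
|u₆ − u₅| = 0.0000336 < 10^{-3}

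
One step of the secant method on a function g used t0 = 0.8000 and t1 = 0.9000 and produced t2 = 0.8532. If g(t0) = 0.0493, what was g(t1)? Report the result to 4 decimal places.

-0.0434

The secant line through (0.8000, 0.0493) and (0.9000, g(t1)) crosses zero at t2 = 0.8532.
So (0.8000, 0.0493), (0.9000, g(t1)), (0.8532, 0) are collinear:
g(t1) = 0.0493 · (0.9000 − 0.8532) / (0.8000 − 0.8532) = 0.0493 · (0.046800)/(-0.053200) = -0.043369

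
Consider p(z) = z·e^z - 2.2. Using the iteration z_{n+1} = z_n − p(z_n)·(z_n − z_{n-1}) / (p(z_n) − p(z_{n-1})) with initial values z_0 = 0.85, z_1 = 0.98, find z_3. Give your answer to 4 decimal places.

p(0.85) = -0.211300, p(0.98) = 0.411167
z_2 = 0.980000 − 0.411167·(0.980000 − 0.850000) / (0.411167 − (-0.211300)) = 0.980000 − (0.053452)/(0.622467) = 0.894129
p(0.894129) = -0.013670
z_3 = 0.894129 − (-0.013670)·(0.894129 − 0.980000) / (-0.013670 − 0.411167) = 0.894129 − (0.001174)/(-0.424837) = 0.896892

0.8969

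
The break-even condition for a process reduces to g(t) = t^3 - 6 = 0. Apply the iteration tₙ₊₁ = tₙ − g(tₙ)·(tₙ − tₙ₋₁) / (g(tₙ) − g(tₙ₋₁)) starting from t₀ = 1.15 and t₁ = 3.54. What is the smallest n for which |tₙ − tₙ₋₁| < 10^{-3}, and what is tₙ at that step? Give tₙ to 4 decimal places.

g(1.15) = -4.479125, g(3.54) = 38.361864
t₂ = 3.540000 − 38.361864·(2.390000)/(42.840989) = 1.399880;  |Δ| = 2.140120
g(1.399880) = -3.256705
t₃ = 1.399880 − (-3.256705)·(-2.140120)/(-41.618569) = 1.567347;  |Δ| = 0.167467
g(1.567347) = -2.149691
t₄ = 1.567347 − (-2.149691)·(0.167467)/(1.107014) = 1.892548;  |Δ| = 0.325201
g(1.892548) = 0.778616
t₅ = 1.892548 − 0.778616·(0.325201)/(2.928307) = 1.806080;  |Δ| = 0.086469
g(1.806080) = -0.108705
t₆ = 1.806080 − (-0.108705)·(-0.086469)/(-0.887321) = 1.816673;  |Δ| = 0.010593
g(1.816673) = -0.004433
t₇ = 1.816673 − (-0.004433)·(0.010593)/(0.104272) = 1.817123;  |Δ| = 0.000450
|t₇ − t₆| = 0.000450 < 10^{-3}

n = 7, tₙ = 1.8171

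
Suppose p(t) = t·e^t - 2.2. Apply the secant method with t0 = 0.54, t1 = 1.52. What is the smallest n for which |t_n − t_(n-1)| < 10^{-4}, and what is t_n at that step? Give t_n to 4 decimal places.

p(0.54) = -1.273356, p(1.52) = 4.749782
t2 = 1.520000 − 4.749782·(0.980000)/(6.023139) = 0.747183;  |Δ| = 0.772817
p(0.747183) = -0.622665
t3 = 0.747183 − (-0.622665)·(-0.772817)/(-5.372447) = 0.836752;  |Δ| = 0.089569
p(0.836752) = -0.268061
t4 = 0.836752 − (-0.268061)·(0.089569)/(0.354604) = 0.904461;  |Δ| = 0.067710
p(0.904461) = 0.034563
t5 = 0.904461 − 0.034563·(0.067710)/(0.302624) = 0.896728;  |Δ| = 0.007733
p(0.896728) = -0.001609
t6 = 0.896728 − (-0.001609)·(-0.007733)/(-0.036172) = 0.897072;  |Δ| = 0.000344
p(0.897072) = -0.000009
t7 = 0.897072 − (-0.000009)·(0.000344)/(0.001600) = 0.897074;  |Δ| = 0.000002
|t7 − t6| = 0.000002 < 10^{-4}

n = 7, t_n = 0.8971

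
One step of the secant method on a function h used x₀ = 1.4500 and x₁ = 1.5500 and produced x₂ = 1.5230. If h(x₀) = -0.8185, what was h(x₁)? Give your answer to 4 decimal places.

0.3027

The secant line through (1.4500, -0.8185) and (1.5500, h(x₁)) crosses zero at x₂ = 1.5230.
So (1.4500, -0.8185), (1.5500, h(x₁)), (1.5230, 0) are collinear:
h(x₁) = -0.8185 · (1.5500 − 1.5230) / (1.4500 − 1.5230) = -0.8185 · (0.027000)/(-0.073000) = 0.302733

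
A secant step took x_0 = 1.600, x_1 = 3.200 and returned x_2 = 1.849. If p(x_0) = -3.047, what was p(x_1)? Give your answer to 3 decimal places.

The secant line through (1.600, -3.047) and (3.200, p(x_1)) crosses zero at x_2 = 1.849.
So (1.600, -3.047), (3.200, p(x_1)), (1.849, 0) are collinear:
p(x_1) = -3.047 · (3.200 − 1.849) / (1.600 − 1.849) = -3.047 · (1.35100)/(-0.24900) = 16.53212

16.532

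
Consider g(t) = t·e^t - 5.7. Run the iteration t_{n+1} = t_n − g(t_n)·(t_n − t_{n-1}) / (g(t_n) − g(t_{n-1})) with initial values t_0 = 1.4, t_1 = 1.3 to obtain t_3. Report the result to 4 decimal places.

1.4023

g(1.4) = -0.022720, g(1.3) = -0.929914
t_2 = 1.300000 − (-0.929914)·(1.300000 − 1.400000) / (-0.929914 − (-0.022720)) = 1.300000 − (0.092991)/(-0.907194) = 1.402504
g(1.402504) = 0.001698
t_3 = 1.402504 − 0.001698·(1.402504 − 1.300000) / (0.001698 − (-0.929914)) = 1.402504 − (0.000174)/(0.931612) = 1.402318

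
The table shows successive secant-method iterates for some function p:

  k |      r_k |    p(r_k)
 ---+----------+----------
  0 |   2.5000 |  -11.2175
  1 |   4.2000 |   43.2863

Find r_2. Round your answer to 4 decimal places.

2.8499

r_2 = 4.2000 − 43.2863·(4.2000 − 2.5000) / (43.2863 − (-11.2175))
   = 4.2000 − (73.586710)/(54.503800) = 2.849879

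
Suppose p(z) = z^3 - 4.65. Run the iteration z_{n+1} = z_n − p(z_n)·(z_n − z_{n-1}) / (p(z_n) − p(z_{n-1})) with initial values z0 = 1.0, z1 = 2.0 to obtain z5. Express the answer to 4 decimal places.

p(1.0) = -3.650000, p(2.0) = 3.350000
z2 = 2.000000 − 3.350000·(2.000000 − 1.000000) / (3.350000 − (-3.650000)) = 2.000000 − (3.350000)/(7.000000) = 1.521429
p(1.521429) = -1.128281
z3 = 1.521429 − (-1.128281)·(1.521429 − 2.000000) / (-1.128281 − 3.350000) = 1.521429 − (0.539963)/(-4.478281) = 1.642002
p(1.642002) = -0.222880
z4 = 1.642002 − (-0.222880)·(1.642002 − 1.521429) / (-0.222880 − (-1.128281)) = 1.642002 − (-0.026873)/(0.905401) = 1.671684
p(1.671684) = 0.021563
z5 = 1.671684 − 0.021563·(1.671684 − 1.642002) / (0.021563 − (-0.222880)) = 1.671684 − (0.000640)/(0.244444) = 1.669065

1.6691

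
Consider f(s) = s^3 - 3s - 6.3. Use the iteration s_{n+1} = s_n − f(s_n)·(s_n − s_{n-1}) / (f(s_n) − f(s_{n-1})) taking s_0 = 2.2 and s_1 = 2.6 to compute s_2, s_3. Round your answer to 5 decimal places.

f(2.2) = -2.2520000, f(2.6) = 3.4760000
s_2 = 2.6000000 − 3.4760000·(2.6000000 − 2.2000000) / (3.4760000 − (-2.2520000)) = 2.6000000 − (1.3904000)/(5.7280000) = 2.3572626
f(2.3572626) = -0.2732178
s_3 = 2.3572626 − (-0.2732178)·(2.3572626 − 2.6000000) / (-0.2732178 − 3.4760000) = 2.3572626 − (0.0663202)/(-3.7492178) = 2.3749516

2.35726, 2.37495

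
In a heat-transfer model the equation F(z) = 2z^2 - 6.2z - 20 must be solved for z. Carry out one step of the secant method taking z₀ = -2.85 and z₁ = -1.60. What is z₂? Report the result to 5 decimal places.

-1.92848

F(-2.85) = 13.9150000, F(-1.60) = -4.9600000
z₂ = -1.6000000 − (-4.9600000)·(-1.6000000 − (-2.8500000)) / (-4.9600000 − 13.9150000) = -1.6000000 − (-6.2000000)/(-18.8750000) = -1.9284768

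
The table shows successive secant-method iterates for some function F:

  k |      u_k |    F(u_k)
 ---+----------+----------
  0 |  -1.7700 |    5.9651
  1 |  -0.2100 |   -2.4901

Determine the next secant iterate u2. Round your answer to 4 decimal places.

-0.6694

u2 = -0.2100 − (-2.4901)·(-0.2100 − (-1.7700)) / (-2.4901 − 5.9651)
   = -0.2100 − (-3.884556)/(-8.455200) = -0.669428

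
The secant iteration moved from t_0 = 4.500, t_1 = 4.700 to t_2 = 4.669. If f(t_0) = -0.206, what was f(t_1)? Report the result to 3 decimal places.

0.038

The secant line through (4.500, -0.206) and (4.700, f(t_1)) crosses zero at t_2 = 4.669.
So (4.500, -0.206), (4.700, f(t_1)), (4.669, 0) are collinear:
f(t_1) = -0.206 · (4.700 − 4.669) / (4.500 − 4.669) = -0.206 · (0.03100)/(-0.16900) = 0.03779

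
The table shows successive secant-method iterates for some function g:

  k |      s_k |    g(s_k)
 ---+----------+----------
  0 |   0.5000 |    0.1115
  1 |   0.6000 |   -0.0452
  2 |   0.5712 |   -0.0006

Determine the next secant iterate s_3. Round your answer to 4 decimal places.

s_3 = 0.5712 − (-0.0006)·(0.5712 − 0.6000) / (-0.0006 − (-0.0452))
   = 0.5712 − (0.000017)/(0.044600) = 0.570813

0.5708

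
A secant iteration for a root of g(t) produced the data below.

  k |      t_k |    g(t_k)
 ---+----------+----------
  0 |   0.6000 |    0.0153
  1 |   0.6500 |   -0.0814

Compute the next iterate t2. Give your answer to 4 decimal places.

0.6079

t2 = 0.6500 − (-0.0814)·(0.6500 − 0.6000) / (-0.0814 − 0.0153)
   = 0.6500 − (-0.004070)/(-0.096700) = 0.607911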